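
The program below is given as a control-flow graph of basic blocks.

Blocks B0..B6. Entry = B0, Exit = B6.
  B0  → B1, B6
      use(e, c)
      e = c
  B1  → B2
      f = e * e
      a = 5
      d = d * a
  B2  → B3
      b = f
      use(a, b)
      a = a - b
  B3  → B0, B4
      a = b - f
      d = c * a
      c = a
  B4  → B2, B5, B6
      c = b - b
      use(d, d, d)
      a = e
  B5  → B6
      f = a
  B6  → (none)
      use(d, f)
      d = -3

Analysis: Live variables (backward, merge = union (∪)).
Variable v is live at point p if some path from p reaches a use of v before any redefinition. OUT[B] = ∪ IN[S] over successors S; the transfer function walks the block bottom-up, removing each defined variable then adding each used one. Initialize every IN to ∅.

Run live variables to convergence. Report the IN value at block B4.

Answer: {b, d, e, f}

Working:
Per-block solution:
  B0: | IN={c, d, e, f} | OUT={c, d, e, f}
  B1: | IN={c, d, e} | OUT={a, c, e, f}
  B2: | IN={a, c, e, f} | OUT={b, c, e, f}
  B3: | IN={b, c, e, f} | OUT={b, c, d, e, f}
  B4: | IN={b, d, e, f} | OUT={a, c, d, e, f}
  B5: | IN={a, d} | OUT={d, f}
  B6: | IN={d, f} | OUT={}

Merge at B4: OUT[B4] = IN[B2] ⊔ IN[B5] ⊔ IN[B6] = {a, c, d, e, f}
Applying B4's transfer function to that OUT value gives IN[B4] (row B4 above).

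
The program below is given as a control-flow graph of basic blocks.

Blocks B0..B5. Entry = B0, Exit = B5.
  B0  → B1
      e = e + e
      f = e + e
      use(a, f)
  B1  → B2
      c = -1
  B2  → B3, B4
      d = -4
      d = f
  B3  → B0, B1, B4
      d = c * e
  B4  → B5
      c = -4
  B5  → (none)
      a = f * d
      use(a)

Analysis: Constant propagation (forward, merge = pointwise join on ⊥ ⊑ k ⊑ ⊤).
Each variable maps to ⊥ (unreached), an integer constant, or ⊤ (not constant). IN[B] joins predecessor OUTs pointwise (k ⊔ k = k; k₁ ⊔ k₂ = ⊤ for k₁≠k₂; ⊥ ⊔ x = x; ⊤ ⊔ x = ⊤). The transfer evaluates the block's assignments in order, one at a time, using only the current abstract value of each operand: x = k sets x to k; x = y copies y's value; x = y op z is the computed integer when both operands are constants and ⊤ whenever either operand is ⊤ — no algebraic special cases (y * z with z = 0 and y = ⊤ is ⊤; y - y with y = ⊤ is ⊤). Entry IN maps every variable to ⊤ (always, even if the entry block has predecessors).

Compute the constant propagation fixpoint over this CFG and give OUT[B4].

Answer: {a: ⊤, b: ⊤, c: -4, d: ⊤, e: ⊤, f: ⊤}

Trace:
Fixpoint table:
  B0:  IN=(all ⊤)  OUT=(all ⊤)
  B1:  IN=(all ⊤)  OUT={c:-1; rest ⊤}
  B2:  IN={c:-1; rest ⊤}  OUT={c:-1; rest ⊤}
  B3:  IN={c:-1; rest ⊤}  OUT={c:-1; rest ⊤}
  B4:  IN={c:-1; rest ⊤}  OUT={c:-4; rest ⊤}
  B5:  IN={c:-4; rest ⊤}  OUT={c:-4; rest ⊤}

Merge at B4: IN[B4] = OUT[B2] ⊔ OUT[B3] = {a: ⊤, b: ⊤, c: -1, d: ⊤, e: ⊤, f: ⊤}
Applying B4's transfer function to that IN value gives OUT[B4] (row B4 above).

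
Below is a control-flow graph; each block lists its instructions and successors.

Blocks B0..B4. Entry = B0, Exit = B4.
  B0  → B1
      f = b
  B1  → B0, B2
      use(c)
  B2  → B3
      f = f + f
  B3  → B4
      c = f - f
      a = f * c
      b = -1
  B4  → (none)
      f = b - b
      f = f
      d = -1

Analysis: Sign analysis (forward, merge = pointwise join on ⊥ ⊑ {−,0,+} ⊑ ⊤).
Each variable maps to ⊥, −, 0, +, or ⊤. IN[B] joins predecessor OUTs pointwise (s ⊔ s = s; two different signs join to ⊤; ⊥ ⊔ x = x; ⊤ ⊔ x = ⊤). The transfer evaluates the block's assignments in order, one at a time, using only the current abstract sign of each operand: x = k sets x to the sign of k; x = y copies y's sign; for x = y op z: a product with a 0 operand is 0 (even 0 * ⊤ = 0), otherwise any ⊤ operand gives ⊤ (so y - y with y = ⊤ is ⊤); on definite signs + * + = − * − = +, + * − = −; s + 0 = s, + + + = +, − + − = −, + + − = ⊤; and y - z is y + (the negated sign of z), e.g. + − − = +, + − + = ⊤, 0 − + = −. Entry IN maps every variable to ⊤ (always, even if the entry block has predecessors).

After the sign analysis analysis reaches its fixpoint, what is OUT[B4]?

Converged values:
  B0:  IN=(all ⊤)  OUT=(all ⊤)
  B1:  IN=(all ⊤)  OUT=(all ⊤)
  B2:  IN=(all ⊤)  OUT=(all ⊤)
  B3:  IN=(all ⊤)  OUT={b:-; rest ⊤}
  B4:  IN={b:-; rest ⊤}  OUT={b:-, d:-; rest ⊤}

Merge at B4: IN[B4] = OUT[B3] = {a: ⊤, b: -, c: ⊤, d: ⊤, e: ⊤, f: ⊤}
Applying B4's transfer function to that IN value gives OUT[B4] (row B4 above).

Answer: {a: ⊤, b: -, c: ⊤, d: -, e: ⊤, f: ⊤}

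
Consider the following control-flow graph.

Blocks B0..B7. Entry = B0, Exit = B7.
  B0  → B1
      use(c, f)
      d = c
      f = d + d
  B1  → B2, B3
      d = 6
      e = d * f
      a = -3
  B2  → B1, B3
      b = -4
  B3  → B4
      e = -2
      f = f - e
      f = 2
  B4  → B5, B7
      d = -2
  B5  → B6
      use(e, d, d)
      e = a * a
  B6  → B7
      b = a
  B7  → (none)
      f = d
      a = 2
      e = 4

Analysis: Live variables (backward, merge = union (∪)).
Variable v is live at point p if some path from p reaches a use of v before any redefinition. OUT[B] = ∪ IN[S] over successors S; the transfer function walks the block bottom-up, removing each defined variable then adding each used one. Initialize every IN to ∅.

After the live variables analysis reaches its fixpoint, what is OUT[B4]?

Answer: {a, d, e}

Derivation:
Fixpoint table:
  B0:   IN={c, f}   OUT={f}
  B1:   IN={f}   OUT={a, f}
  B2:   IN={a, f}   OUT={a, f}
  B3:   IN={a, f}   OUT={a, e}
  B4:   IN={a, e}   OUT={a, d, e}
  B5:   IN={a, d, e}   OUT={a, d}
  B6:   IN={a, d}   OUT={d}
  B7:   IN={d}   OUT={}

Merge at B4: OUT[B4] = IN[B5] ⊔ IN[B7] = {a, d, e}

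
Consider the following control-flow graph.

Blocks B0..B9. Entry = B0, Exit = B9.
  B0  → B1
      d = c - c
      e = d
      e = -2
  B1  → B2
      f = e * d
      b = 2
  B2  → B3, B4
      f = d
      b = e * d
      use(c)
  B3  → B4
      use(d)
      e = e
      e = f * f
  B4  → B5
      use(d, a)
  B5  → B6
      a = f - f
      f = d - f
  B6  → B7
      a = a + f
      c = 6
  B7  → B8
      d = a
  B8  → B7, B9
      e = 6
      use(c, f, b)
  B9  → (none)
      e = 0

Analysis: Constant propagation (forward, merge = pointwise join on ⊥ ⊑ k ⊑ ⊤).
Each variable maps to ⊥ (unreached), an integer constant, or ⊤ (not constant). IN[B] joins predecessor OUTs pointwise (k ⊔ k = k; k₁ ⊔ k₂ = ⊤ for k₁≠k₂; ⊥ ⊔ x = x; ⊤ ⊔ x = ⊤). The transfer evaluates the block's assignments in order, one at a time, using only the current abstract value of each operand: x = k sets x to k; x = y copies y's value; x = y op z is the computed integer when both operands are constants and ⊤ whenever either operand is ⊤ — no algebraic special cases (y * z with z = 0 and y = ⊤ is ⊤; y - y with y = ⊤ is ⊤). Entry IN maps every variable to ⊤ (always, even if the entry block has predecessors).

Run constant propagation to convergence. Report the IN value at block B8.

Fixpoint table:
  B0:  IN=(all ⊤)  OUT={e:-2; rest ⊤}
  B1:  IN={e:-2; rest ⊤}  OUT={b:2, e:-2; rest ⊤}
  B2:  IN={b:2, e:-2; rest ⊤}  OUT={e:-2; rest ⊤}
  B3:  IN={e:-2; rest ⊤}  OUT=(all ⊤)
  B4:  IN=(all ⊤)  OUT=(all ⊤)
  B5:  IN=(all ⊤)  OUT=(all ⊤)
  B6:  IN=(all ⊤)  OUT={c:6; rest ⊤}
  B7:  IN={c:6; rest ⊤}  OUT={c:6; rest ⊤}
  B8:  IN={c:6; rest ⊤}  OUT={c:6, e:6; rest ⊤}
  B9:  IN={c:6, e:6; rest ⊤}  OUT={c:6, e:0; rest ⊤}

Merge at B8: IN[B8] = OUT[B7] = {a: ⊤, b: ⊤, c: 6, d: ⊤, e: ⊤, f: ⊤}

Answer: {a: ⊤, b: ⊤, c: 6, d: ⊤, e: ⊤, f: ⊤}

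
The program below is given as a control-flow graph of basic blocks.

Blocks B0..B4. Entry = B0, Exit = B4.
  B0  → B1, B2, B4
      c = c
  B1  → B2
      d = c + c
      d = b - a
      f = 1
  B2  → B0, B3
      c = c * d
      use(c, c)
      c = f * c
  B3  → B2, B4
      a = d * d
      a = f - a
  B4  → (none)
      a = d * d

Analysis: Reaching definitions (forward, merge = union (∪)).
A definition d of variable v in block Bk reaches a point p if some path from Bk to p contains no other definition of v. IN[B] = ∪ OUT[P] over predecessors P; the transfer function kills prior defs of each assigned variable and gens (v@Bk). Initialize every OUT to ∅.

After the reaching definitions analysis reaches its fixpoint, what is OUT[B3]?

Answer: {a@B3, c@B2, d@B1, f@B1}

Trace:
Converged values:
  B0: | IN={a@B3, c@B2, d@B1, f@B1} | OUT={a@B3, c@B0, d@B1, f@B1}
  B1: | IN={a@B3, c@B0, d@B1, f@B1} | OUT={a@B3, c@B0, d@B1, f@B1}
  B2: | IN={a@B3, c@B0, c@B2, d@B1, f@B1} | OUT={a@B3, c@B2, d@B1, f@B1}
  B3: | IN={a@B3, c@B2, d@B1, f@B1} | OUT={a@B3, c@B2, d@B1, f@B1}
  B4: | IN={a@B3, c@B0, c@B2, d@B1, f@B1} | OUT={a@B4, c@B0, c@B2, d@B1, f@B1}

Merge at B3: IN[B3] = OUT[B2] = {a@B3, c@B2, d@B1, f@B1}
Applying B3's transfer function to that IN value gives OUT[B3] (row B3 above).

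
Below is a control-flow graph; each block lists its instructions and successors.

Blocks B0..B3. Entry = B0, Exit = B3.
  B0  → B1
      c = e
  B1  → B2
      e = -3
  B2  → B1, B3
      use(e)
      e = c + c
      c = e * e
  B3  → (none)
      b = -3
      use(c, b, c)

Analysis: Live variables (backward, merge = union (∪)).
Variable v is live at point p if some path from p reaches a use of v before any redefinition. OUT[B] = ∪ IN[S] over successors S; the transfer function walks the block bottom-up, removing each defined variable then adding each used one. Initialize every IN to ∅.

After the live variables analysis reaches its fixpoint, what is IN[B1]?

Converged values:
  B0:   IN={e}   OUT={c}
  B1:   IN={c}   OUT={c, e}
  B2:   IN={c, e}   OUT={c}
  B3:   IN={c}   OUT={}

Merge at B1: OUT[B1] = IN[B2] = {c, e}
Applying B1's transfer function to that OUT value gives IN[B1] (row B1 above).

Answer: {c}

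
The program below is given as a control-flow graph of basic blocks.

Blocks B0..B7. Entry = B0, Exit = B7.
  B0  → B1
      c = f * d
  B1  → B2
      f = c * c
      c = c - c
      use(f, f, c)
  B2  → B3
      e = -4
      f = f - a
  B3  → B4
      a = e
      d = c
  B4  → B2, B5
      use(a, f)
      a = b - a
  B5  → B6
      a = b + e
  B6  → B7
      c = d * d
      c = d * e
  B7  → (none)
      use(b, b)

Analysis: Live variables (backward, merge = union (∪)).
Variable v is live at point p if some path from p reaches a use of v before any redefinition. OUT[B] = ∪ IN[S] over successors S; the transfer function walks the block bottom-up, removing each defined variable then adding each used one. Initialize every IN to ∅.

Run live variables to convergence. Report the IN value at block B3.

Converged values:
  B0: | IN={a, b, d, f} | OUT={a, b, c}
  B1: | IN={a, b, c} | OUT={a, b, c, f}
  B2: | IN={a, b, c, f} | OUT={b, c, e, f}
  B3: | IN={b, c, e, f} | OUT={a, b, c, d, e, f}
  B4: | IN={a, b, c, d, e, f} | OUT={a, b, c, d, e, f}
  B5: | IN={b, d, e} | OUT={b, d, e}
  B6: | IN={b, d, e} | OUT={b}
  B7: | IN={b} | OUT={}

Merge at B3: OUT[B3] = IN[B4] = {a, b, c, d, e, f}
Applying B3's transfer function to that OUT value gives IN[B3] (row B3 above).

Answer: {b, c, e, f}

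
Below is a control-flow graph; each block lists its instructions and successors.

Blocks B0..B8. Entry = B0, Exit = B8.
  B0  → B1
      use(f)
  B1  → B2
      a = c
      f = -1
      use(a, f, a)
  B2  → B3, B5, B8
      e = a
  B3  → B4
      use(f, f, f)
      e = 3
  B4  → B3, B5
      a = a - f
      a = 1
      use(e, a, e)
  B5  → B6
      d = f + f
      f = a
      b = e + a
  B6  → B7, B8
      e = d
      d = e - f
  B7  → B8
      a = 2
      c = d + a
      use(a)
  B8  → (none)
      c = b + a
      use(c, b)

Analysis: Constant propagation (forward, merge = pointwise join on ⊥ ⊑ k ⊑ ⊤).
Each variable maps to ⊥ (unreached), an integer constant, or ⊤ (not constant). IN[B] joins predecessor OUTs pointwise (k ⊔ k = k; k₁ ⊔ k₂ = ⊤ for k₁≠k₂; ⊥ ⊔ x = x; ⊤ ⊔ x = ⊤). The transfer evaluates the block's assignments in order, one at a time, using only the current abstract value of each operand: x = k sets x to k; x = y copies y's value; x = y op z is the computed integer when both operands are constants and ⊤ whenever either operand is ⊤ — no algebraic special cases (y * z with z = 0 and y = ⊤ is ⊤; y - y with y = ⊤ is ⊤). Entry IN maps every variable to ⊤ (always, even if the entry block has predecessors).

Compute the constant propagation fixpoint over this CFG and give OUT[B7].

Answer: {a: 2, b: ⊤, c: ⊤, d: ⊤, e: -2, f: ⊤}

Derivation:
Converged values:
  B0:   IN=(all ⊤)   OUT=(all ⊤)
  B1:   IN=(all ⊤)   OUT={f:-1; rest ⊤}
  B2:   IN={f:-1; rest ⊤}   OUT={f:-1; rest ⊤}
  B3:   IN={f:-1; rest ⊤}   OUT={e:3, f:-1; rest ⊤}
  B4:   IN={e:3, f:-1; rest ⊤}   OUT={a:1, e:3, f:-1; rest ⊤}
  B5:   IN={f:-1; rest ⊤}   OUT={d:-2; rest ⊤}
  B6:   IN={d:-2; rest ⊤}   OUT={e:-2; rest ⊤}
  B7:   IN={e:-2; rest ⊤}   OUT={a:2, e:-2; rest ⊤}
  B8:   IN=(all ⊤)   OUT=(all ⊤)

Merge at B7: IN[B7] = OUT[B6] = {a: ⊤, b: ⊤, c: ⊤, d: ⊤, e: -2, f: ⊤}
Applying B7's transfer function to that IN value gives OUT[B7] (row B7 above).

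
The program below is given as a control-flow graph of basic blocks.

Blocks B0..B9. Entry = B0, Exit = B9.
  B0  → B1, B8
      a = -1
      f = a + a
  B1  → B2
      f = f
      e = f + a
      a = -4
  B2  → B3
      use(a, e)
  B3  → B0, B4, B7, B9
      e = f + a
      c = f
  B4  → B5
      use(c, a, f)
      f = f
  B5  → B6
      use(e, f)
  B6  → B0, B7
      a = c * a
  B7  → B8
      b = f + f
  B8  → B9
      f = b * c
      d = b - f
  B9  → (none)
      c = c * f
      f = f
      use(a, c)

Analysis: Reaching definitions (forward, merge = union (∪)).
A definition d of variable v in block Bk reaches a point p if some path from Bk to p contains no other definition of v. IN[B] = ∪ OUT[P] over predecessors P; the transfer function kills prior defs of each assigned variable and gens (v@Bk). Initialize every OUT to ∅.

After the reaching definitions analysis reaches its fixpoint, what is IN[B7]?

Answer: {a@B1, a@B6, c@B3, e@B3, f@B1, f@B4}

Trace:
Per-block solution:
  B0: | IN={a@B1, a@B6, c@B3, e@B3, f@B1, f@B4} | OUT={a@B0, c@B3, e@B3, f@B0}
  B1: | IN={a@B0, c@B3, e@B3, f@B0} | OUT={a@B1, c@B3, e@B1, f@B1}
  B2: | IN={a@B1, c@B3, e@B1, f@B1} | OUT={a@B1, c@B3, e@B1, f@B1}
  B3: | IN={a@B1, c@B3, e@B1, f@B1} | OUT={a@B1, c@B3, e@B3, f@B1}
  B4: | IN={a@B1, c@B3, e@B3, f@B1} | OUT={a@B1, c@B3, e@B3, f@B4}
  B5: | IN={a@B1, c@B3, e@B3, f@B4} | OUT={a@B1, c@B3, e@B3, f@B4}
  B6: | IN={a@B1, c@B3, e@B3, f@B4} | OUT={a@B6, c@B3, e@B3, f@B4}
  B7: | IN={a@B1, a@B6, c@B3, e@B3, f@B1, f@B4} | OUT={a@B1, a@B6, b@B7, c@B3, e@B3, f@B1, f@B4}
  B8: | IN={a@B0, a@B1, a@B6, b@B7, c@B3, e@B3, f@B0, f@B1, f@B4} | OUT={a@B0, a@B1, a@B6, b@B7, c@B3, d@B8, e@B3, f@B8}
  B9: | IN={a@B0, a@B1, a@B6, b@B7, c@B3, d@B8, e@B3, f@B1, f@B8} | OUT={a@B0, a@B1, a@B6, b@B7, c@B9, d@B8, e@B3, f@B9}

Merge at B7: IN[B7] = OUT[B3] ⊔ OUT[B6] = {a@B1, a@B6, c@B3, e@B3, f@B1, f@B4}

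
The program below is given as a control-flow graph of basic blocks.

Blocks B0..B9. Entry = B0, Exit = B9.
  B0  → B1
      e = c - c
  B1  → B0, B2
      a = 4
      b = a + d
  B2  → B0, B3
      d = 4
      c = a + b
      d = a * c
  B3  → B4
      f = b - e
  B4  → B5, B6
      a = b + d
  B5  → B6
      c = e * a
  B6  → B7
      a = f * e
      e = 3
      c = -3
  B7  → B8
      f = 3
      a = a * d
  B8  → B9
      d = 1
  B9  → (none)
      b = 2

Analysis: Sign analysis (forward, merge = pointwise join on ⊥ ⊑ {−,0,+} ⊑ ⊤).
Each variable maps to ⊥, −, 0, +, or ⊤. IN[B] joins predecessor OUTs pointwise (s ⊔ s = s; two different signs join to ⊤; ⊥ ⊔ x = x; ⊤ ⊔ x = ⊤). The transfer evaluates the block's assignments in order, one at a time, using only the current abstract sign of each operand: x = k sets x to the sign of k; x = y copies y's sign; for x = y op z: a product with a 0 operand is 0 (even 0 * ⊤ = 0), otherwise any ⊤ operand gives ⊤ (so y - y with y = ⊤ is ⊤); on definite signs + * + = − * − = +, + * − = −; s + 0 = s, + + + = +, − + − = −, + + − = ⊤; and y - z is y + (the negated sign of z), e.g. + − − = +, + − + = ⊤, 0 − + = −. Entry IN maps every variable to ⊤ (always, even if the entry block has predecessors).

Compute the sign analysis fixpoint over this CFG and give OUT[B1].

Fixpoint table:
  B0: | IN=(all ⊤) | OUT=(all ⊤)
  B1: | IN=(all ⊤) | OUT={a:+; rest ⊤}
  B2: | IN={a:+; rest ⊤} | OUT={a:+; rest ⊤}
  B3: | IN={a:+; rest ⊤} | OUT={a:+; rest ⊤}
  B4: | IN={a:+; rest ⊤} | OUT=(all ⊤)
  B5: | IN=(all ⊤) | OUT=(all ⊤)
  B6: | IN=(all ⊤) | OUT={c:-, e:+; rest ⊤}
  B7: | IN={c:-, e:+; rest ⊤} | OUT={c:-, e:+, f:+; rest ⊤}
  B8: | IN={c:-, e:+, f:+; rest ⊤} | OUT={c:-, d:+, e:+, f:+; rest ⊤}
  B9: | IN={c:-, d:+, e:+, f:+; rest ⊤} | OUT={b:+, c:-, d:+, e:+, f:+; rest ⊤}

Merge at B1: IN[B1] = OUT[B0] = {a: ⊤, b: ⊤, c: ⊤, d: ⊤, e: ⊤, f: ⊤}
Applying B1's transfer function to that IN value gives OUT[B1] (row B1 above).

Answer: {a: +, b: ⊤, c: ⊤, d: ⊤, e: ⊤, f: ⊤}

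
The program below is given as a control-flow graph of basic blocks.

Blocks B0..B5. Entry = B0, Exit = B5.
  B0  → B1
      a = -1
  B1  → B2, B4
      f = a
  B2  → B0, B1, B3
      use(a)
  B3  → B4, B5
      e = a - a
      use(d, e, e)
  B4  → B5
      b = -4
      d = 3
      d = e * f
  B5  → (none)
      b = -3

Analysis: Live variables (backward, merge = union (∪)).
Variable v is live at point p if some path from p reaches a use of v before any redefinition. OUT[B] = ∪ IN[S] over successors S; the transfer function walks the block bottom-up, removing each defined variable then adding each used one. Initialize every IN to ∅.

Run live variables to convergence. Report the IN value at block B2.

Fixpoint table:
  B0:  IN={d, e}  OUT={a, d, e}
  B1:  IN={a, d, e}  OUT={a, d, e, f}
  B2:  IN={a, d, e, f}  OUT={a, d, e, f}
  B3:  IN={a, d, f}  OUT={e, f}
  B4:  IN={e, f}  OUT={}
  B5:  IN={}  OUT={}

Merge at B2: OUT[B2] = IN[B0] ⊔ IN[B1] ⊔ IN[B3] = {a, d, e, f}
Applying B2's transfer function to that OUT value gives IN[B2] (row B2 above).

Answer: {a, d, e, f}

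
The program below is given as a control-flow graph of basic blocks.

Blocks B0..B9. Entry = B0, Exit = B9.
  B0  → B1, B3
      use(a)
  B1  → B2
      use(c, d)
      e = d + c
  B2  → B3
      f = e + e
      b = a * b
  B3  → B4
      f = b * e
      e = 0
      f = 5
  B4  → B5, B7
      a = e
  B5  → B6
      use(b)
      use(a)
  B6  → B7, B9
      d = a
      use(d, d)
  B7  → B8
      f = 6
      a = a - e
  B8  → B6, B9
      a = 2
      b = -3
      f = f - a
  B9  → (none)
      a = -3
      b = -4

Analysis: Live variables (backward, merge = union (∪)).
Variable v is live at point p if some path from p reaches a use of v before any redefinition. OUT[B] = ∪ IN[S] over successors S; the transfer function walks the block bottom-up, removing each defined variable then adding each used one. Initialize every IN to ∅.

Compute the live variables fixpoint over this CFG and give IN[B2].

Answer: {a, b, e}

Derivation:
Fixpoint table:
  B0:   IN={a, b, c, d, e}   OUT={a, b, c, d, e}
  B1:   IN={a, b, c, d}   OUT={a, b, e}
  B2:   IN={a, b, e}   OUT={b, e}
  B3:   IN={b, e}   OUT={b, e}
  B4:   IN={b, e}   OUT={a, b, e}
  B5:   IN={a, b, e}   OUT={a, e}
  B6:   IN={a, e}   OUT={a, e}
  B7:   IN={a, e}   OUT={e, f}
  B8:   IN={e, f}   OUT={a, e}
  B9:   IN={}   OUT={}

Merge at B2: OUT[B2] = IN[B3] = {b, e}
Applying B2's transfer function to that OUT value gives IN[B2] (row B2 above).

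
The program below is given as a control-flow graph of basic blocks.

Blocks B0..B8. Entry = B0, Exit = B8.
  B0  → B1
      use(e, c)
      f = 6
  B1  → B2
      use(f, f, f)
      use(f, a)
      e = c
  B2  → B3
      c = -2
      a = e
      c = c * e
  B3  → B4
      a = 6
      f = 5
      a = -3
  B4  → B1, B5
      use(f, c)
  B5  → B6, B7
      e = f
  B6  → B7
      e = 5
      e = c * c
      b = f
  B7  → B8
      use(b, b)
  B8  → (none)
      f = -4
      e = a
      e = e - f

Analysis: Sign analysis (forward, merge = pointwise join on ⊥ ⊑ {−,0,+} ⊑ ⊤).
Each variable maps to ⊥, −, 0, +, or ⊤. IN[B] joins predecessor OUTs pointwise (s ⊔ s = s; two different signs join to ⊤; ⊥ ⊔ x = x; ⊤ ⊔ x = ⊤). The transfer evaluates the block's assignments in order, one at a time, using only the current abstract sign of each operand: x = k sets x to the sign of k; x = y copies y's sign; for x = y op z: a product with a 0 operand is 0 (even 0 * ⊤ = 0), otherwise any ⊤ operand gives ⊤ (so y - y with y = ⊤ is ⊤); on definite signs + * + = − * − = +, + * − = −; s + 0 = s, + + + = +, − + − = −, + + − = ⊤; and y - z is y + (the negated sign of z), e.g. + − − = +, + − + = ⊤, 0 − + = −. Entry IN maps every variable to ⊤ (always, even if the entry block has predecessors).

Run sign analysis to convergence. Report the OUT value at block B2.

Converged values:
  B0:  IN=(all ⊤)  OUT={f:+; rest ⊤}
  B1:  IN={f:+; rest ⊤}  OUT={f:+; rest ⊤}
  B2:  IN={f:+; rest ⊤}  OUT={f:+; rest ⊤}
  B3:  IN={f:+; rest ⊤}  OUT={a:-, f:+; rest ⊤}
  B4:  IN={a:-, f:+; rest ⊤}  OUT={a:-, f:+; rest ⊤}
  B5:  IN={a:-, f:+; rest ⊤}  OUT={a:-, e:+, f:+; rest ⊤}
  B6:  IN={a:-, e:+, f:+; rest ⊤}  OUT={a:-, b:+, f:+; rest ⊤}
  B7:  IN={a:-, f:+; rest ⊤}  OUT={a:-, f:+; rest ⊤}
  B8:  IN={a:-, f:+; rest ⊤}  OUT={a:-, f:-; rest ⊤}

Merge at B2: IN[B2] = OUT[B1] = {a: ⊤, b: ⊤, c: ⊤, d: ⊤, e: ⊤, f: +}
Applying B2's transfer function to that IN value gives OUT[B2] (row B2 above).

Answer: {a: ⊤, b: ⊤, c: ⊤, d: ⊤, e: ⊤, f: +}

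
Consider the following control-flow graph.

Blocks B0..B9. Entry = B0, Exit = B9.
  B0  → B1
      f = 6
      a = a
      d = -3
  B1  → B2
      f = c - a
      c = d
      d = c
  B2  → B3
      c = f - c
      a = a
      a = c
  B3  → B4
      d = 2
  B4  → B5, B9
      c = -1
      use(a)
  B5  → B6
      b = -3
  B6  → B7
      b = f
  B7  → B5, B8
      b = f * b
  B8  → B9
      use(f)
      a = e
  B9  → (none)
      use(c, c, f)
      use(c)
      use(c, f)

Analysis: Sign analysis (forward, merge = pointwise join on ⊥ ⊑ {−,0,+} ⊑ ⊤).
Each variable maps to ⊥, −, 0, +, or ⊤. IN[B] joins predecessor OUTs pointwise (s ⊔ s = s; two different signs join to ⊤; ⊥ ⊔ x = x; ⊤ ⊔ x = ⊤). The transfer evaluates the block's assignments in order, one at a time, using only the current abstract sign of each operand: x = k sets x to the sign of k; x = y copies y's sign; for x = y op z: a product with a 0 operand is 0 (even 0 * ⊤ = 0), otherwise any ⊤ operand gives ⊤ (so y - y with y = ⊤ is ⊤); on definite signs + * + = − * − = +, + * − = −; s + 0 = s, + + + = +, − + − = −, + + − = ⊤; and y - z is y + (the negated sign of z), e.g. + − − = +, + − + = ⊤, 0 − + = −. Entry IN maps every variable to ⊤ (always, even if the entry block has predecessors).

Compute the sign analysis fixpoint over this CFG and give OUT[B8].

Per-block solution:
  B0: | IN=(all ⊤) | OUT={d:-, f:+; rest ⊤}
  B1: | IN={d:-, f:+; rest ⊤} | OUT={c:-, d:-; rest ⊤}
  B2: | IN={c:-, d:-; rest ⊤} | OUT={d:-; rest ⊤}
  B3: | IN={d:-; rest ⊤} | OUT={d:+; rest ⊤}
  B4: | IN={d:+; rest ⊤} | OUT={c:-, d:+; rest ⊤}
  B5: | IN={c:-, d:+; rest ⊤} | OUT={b:-, c:-, d:+; rest ⊤}
  B6: | IN={b:-, c:-, d:+; rest ⊤} | OUT={c:-, d:+; rest ⊤}
  B7: | IN={c:-, d:+; rest ⊤} | OUT={c:-, d:+; rest ⊤}
  B8: | IN={c:-, d:+; rest ⊤} | OUT={c:-, d:+; rest ⊤}
  B9: | IN={c:-, d:+; rest ⊤} | OUT={c:-, d:+; rest ⊤}

Merge at B8: IN[B8] = OUT[B7] = {a: ⊤, b: ⊤, c: -, d: +, e: ⊤, f: ⊤}
Applying B8's transfer function to that IN value gives OUT[B8] (row B8 above).

Answer: {a: ⊤, b: ⊤, c: -, d: +, e: ⊤, f: ⊤}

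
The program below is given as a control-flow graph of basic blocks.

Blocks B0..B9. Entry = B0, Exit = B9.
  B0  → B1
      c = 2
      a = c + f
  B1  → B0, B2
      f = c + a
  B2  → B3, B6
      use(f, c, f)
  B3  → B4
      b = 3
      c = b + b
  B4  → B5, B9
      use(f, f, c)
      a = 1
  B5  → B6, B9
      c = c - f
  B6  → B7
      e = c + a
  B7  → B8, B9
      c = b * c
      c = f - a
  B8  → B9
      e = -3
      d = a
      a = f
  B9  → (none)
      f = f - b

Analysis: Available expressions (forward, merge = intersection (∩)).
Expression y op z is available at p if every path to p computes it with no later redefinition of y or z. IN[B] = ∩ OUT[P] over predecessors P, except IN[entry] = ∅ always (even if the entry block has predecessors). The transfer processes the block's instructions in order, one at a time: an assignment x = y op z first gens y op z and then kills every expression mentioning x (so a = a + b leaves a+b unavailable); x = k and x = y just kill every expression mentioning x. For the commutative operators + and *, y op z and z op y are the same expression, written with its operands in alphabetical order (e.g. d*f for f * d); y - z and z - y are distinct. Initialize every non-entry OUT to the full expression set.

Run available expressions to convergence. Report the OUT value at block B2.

Per-block solution:
  B0:  IN={}  OUT={c+f}
  B1:  IN={c+f}  OUT={a+c}
  B2:  IN={a+c}  OUT={a+c}
  B3:  IN={a+c}  OUT={b+b}
  B4:  IN={b+b}  OUT={b+b}
  B5:  IN={b+b}  OUT={b+b}
  B6:  IN={}  OUT={a+c}
  B7:  IN={a+c}  OUT={f-a}
  B8:  IN={f-a}  OUT={}
  B9:  IN={}  OUT={}

Merge at B2: IN[B2] = OUT[B1] = {a+c}
Applying B2's transfer function to that IN value gives OUT[B2] (row B2 above).

Answer: {a+c}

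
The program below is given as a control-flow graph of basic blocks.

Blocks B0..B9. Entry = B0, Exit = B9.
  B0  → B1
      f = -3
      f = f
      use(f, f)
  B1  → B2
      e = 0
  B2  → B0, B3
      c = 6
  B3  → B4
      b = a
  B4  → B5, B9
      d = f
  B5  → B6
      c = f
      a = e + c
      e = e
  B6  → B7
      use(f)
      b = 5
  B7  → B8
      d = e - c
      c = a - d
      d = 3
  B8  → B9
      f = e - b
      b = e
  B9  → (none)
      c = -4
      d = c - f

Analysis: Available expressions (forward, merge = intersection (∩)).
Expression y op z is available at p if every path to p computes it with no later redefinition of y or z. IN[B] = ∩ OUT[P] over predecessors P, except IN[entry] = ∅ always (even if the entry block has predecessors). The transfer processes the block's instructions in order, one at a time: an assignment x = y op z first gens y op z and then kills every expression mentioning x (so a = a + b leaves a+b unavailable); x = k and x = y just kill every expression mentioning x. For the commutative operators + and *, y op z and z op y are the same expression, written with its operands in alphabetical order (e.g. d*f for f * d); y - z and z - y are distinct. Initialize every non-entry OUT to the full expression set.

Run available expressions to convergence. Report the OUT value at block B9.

Answer: {c-f}

Working:
Fixpoint table:
  B0:   IN={}   OUT={}
  B1:   IN={}   OUT={}
  B2:   IN={}   OUT={}
  B3:   IN={}   OUT={}
  B4:   IN={}   OUT={}
  B5:   IN={}   OUT={}
  B6:   IN={}   OUT={}
  B7:   IN={}   OUT={}
  B8:   IN={}   OUT={}
  B9:   IN={}   OUT={c-f}

Merge at B9: IN[B9] = OUT[B4] ∩ OUT[B8] = {}
Applying B9's transfer function to that IN value gives OUT[B9] (row B9 above).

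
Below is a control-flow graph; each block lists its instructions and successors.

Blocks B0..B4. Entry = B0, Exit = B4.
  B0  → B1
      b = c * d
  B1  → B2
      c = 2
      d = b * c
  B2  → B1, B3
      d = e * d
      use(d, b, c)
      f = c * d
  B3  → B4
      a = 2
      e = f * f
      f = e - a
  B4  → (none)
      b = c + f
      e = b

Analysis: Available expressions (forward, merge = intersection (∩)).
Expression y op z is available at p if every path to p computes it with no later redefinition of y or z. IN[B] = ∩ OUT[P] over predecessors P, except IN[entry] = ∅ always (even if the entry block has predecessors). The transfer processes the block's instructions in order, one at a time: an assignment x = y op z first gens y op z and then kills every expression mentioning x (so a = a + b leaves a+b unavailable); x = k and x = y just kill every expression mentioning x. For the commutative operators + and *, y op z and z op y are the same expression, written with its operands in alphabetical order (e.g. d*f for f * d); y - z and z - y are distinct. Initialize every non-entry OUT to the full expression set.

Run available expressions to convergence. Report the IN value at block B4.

Answer: {b*c, c*d, e-a}

Derivation:
Converged values:
  B0:   IN={}   OUT={c*d}
  B1:   IN={c*d}   OUT={b*c}
  B2:   IN={b*c}   OUT={b*c, c*d}
  B3:   IN={b*c, c*d}   OUT={b*c, c*d, e-a}
  B4:   IN={b*c, c*d, e-a}   OUT={c*d, c+f}

Merge at B4: IN[B4] = OUT[B3] = {b*c, c*d, e-a}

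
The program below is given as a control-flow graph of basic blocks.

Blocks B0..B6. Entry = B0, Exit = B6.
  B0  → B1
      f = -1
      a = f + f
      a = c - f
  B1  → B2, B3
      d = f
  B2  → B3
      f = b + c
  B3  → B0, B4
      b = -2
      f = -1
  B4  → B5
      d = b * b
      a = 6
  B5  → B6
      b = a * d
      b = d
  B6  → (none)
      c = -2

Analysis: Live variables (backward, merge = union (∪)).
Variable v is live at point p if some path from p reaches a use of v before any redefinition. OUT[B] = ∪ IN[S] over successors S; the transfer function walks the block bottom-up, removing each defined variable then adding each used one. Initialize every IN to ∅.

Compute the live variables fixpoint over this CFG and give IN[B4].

Converged values:
  B0: | IN={b, c} | OUT={b, c, f}
  B1: | IN={b, c, f} | OUT={b, c}
  B2: | IN={b, c} | OUT={c}
  B3: | IN={c} | OUT={b, c}
  B4: | IN={b} | OUT={a, d}
  B5: | IN={a, d} | OUT={}
  B6: | IN={} | OUT={}

Merge at B4: OUT[B4] = IN[B5] = {a, d}
Applying B4's transfer function to that OUT value gives IN[B4] (row B4 above).

Answer: {b}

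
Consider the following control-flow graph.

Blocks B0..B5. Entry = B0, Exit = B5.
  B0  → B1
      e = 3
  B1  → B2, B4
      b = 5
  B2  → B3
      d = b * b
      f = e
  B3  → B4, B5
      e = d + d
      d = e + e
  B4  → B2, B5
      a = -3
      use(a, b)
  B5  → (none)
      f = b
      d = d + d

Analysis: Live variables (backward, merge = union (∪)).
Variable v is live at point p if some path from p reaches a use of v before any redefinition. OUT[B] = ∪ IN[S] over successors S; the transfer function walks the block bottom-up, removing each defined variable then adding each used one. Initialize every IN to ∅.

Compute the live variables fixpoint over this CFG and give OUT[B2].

Answer: {b, d}

Working:
Fixpoint table:
  B0:   IN={d}   OUT={d, e}
  B1:   IN={d, e}   OUT={b, d, e}
  B2:   IN={b, e}   OUT={b, d}
  B3:   IN={b, d}   OUT={b, d, e}
  B4:   IN={b, d, e}   OUT={b, d, e}
  B5:   IN={b, d}   OUT={}

Merge at B2: OUT[B2] = IN[B3] = {b, d}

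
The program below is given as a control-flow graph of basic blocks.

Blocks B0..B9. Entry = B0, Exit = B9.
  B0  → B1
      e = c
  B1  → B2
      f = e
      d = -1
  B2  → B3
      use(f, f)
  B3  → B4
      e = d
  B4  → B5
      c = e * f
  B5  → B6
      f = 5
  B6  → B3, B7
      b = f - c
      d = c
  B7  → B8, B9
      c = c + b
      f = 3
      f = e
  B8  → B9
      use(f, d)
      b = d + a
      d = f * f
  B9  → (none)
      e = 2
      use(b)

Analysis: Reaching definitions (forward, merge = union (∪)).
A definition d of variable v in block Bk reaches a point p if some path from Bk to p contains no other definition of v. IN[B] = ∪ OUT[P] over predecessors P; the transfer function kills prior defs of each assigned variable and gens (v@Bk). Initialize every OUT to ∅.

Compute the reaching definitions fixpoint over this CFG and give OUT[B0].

Per-block solution:
  B0:   IN={}   OUT={e@B0}
  B1:   IN={e@B0}   OUT={d@B1, e@B0, f@B1}
  B2:   IN={d@B1, e@B0, f@B1}   OUT={d@B1, e@B0, f@B1}
  B3:   IN={b@B6, c@B4, d@B1, d@B6, e@B0, e@B3, f@B1, f@B5}   OUT={b@B6, c@B4, d@B1, d@B6, e@B3, f@B1, f@B5}
  B4:   IN={b@B6, c@B4, d@B1, d@B6, e@B3, f@B1, f@B5}   OUT={b@B6, c@B4, d@B1, d@B6, e@B3, f@B1, f@B5}
  B5:   IN={b@B6, c@B4, d@B1, d@B6, e@B3, f@B1, f@B5}   OUT={b@B6, c@B4, d@B1, d@B6, e@B3, f@B5}
  B6:   IN={b@B6, c@B4, d@B1, d@B6, e@B3, f@B5}   OUT={b@B6, c@B4, d@B6, e@B3, f@B5}
  B7:   IN={b@B6, c@B4, d@B6, e@B3, f@B5}   OUT={b@B6, c@B7, d@B6, e@B3, f@B7}
  B8:   IN={b@B6, c@B7, d@B6, e@B3, f@B7}   OUT={b@B8, c@B7, d@B8, e@B3, f@B7}
  B9:   IN={b@B6, b@B8, c@B7, d@B6, d@B8, e@B3, f@B7}   OUT={b@B6, b@B8, c@B7, d@B6, d@B8, e@B9, f@B7}

B0 is the boundary node: IN[B0] = {}
Applying B0's transfer function to that IN value gives OUT[B0] (row B0 above).

Answer: {e@B0}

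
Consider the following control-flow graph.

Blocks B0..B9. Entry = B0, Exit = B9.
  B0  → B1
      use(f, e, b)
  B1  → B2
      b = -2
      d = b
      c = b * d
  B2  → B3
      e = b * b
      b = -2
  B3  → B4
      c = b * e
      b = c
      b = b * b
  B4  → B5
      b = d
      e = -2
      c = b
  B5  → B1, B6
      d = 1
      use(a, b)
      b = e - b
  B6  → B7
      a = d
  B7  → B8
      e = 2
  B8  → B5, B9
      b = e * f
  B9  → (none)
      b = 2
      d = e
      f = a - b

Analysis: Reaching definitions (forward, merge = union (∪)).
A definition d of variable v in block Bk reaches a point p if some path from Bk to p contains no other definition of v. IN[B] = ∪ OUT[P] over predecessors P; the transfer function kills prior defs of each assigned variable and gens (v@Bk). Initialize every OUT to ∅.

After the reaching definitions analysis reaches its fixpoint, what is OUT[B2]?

Fixpoint table:
  B0:   IN={}   OUT={}
  B1:   IN={a@B6, b@B5, c@B4, d@B5, e@B4, e@B7}   OUT={a@B6, b@B1, c@B1, d@B1, e@B4, e@B7}
  B2:   IN={a@B6, b@B1, c@B1, d@B1, e@B4, e@B7}   OUT={a@B6, b@B2, c@B1, d@B1, e@B2}
  B3:   IN={a@B6, b@B2, c@B1, d@B1, e@B2}   OUT={a@B6, b@B3, c@B3, d@B1, e@B2}
  B4:   IN={a@B6, b@B3, c@B3, d@B1, e@B2}   OUT={a@B6, b@B4, c@B4, d@B1, e@B4}
  B5:   IN={a@B6, b@B4, b@B8, c@B4, d@B1, d@B5, e@B4, e@B7}   OUT={a@B6, b@B5, c@B4, d@B5, e@B4, e@B7}
  B6:   IN={a@B6, b@B5, c@B4, d@B5, e@B4, e@B7}   OUT={a@B6, b@B5, c@B4, d@B5, e@B4, e@B7}
  B7:   IN={a@B6, b@B5, c@B4, d@B5, e@B4, e@B7}   OUT={a@B6, b@B5, c@B4, d@B5, e@B7}
  B8:   IN={a@B6, b@B5, c@B4, d@B5, e@B7}   OUT={a@B6, b@B8, c@B4, d@B5, e@B7}
  B9:   IN={a@B6, b@B8, c@B4, d@B5, e@B7}   OUT={a@B6, b@B9, c@B4, d@B9, e@B7, f@B9}

Merge at B2: IN[B2] = OUT[B1] = {a@B6, b@B1, c@B1, d@B1, e@B4, e@B7}
Applying B2's transfer function to that IN value gives OUT[B2] (row B2 above).

Answer: {a@B6, b@B2, c@B1, d@B1, e@B2}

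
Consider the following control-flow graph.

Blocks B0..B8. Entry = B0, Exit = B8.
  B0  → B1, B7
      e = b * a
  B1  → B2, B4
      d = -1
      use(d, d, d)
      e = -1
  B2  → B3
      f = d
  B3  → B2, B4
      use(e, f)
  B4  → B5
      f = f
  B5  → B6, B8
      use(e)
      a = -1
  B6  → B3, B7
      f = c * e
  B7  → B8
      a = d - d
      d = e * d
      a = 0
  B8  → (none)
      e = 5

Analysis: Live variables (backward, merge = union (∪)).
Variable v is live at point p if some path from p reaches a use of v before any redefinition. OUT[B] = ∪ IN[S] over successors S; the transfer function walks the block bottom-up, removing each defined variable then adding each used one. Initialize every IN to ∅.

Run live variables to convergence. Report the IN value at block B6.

Converged values:
  B0:   IN={a, b, c, d, f}   OUT={c, d, e, f}
  B1:   IN={c, f}   OUT={c, d, e, f}
  B2:   IN={c, d, e}   OUT={c, d, e, f}
  B3:   IN={c, d, e, f}   OUT={c, d, e, f}
  B4:   IN={c, d, e, f}   OUT={c, d, e}
  B5:   IN={c, d, e}   OUT={c, d, e}
  B6:   IN={c, d, e}   OUT={c, d, e, f}
  B7:   IN={d, e}   OUT={}
  B8:   IN={}   OUT={}

Merge at B6: OUT[B6] = IN[B3] ⊔ IN[B7] = {c, d, e, f}
Applying B6's transfer function to that OUT value gives IN[B6] (row B6 above).

Answer: {c, d, e}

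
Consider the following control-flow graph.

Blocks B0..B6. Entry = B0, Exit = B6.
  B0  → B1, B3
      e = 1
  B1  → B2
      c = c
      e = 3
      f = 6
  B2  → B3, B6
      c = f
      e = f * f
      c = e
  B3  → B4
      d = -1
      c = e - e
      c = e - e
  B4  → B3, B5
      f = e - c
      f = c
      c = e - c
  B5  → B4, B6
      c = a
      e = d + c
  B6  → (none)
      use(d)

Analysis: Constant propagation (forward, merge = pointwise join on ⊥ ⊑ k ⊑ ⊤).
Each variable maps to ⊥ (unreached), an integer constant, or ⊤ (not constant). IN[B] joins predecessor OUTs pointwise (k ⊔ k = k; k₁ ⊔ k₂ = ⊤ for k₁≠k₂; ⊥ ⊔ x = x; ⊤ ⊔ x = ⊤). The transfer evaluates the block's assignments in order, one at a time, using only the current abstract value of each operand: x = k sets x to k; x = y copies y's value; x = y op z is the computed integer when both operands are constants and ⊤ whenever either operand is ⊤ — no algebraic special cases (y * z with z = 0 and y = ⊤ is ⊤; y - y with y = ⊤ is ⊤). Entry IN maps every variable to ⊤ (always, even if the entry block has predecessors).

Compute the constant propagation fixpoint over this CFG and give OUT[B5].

Converged values:
  B0: | IN=(all ⊤) | OUT={e:1; rest ⊤}
  B1: | IN={e:1; rest ⊤} | OUT={e:3, f:6; rest ⊤}
  B2: | IN={e:3, f:6; rest ⊤} | OUT={c:36, e:36, f:6; rest ⊤}
  B3: | IN=(all ⊤) | OUT={d:-1; rest ⊤}
  B4: | IN={d:-1; rest ⊤} | OUT={d:-1; rest ⊤}
  B5: | IN={d:-1; rest ⊤} | OUT={d:-1; rest ⊤}
  B6: | IN=(all ⊤) | OUT=(all ⊤)

Merge at B5: IN[B5] = OUT[B4] = {a: ⊤, b: ⊤, c: ⊤, d: -1, e: ⊤, f: ⊤}
Applying B5's transfer function to that IN value gives OUT[B5] (row B5 above).

Answer: {a: ⊤, b: ⊤, c: ⊤, d: -1, e: ⊤, f: ⊤}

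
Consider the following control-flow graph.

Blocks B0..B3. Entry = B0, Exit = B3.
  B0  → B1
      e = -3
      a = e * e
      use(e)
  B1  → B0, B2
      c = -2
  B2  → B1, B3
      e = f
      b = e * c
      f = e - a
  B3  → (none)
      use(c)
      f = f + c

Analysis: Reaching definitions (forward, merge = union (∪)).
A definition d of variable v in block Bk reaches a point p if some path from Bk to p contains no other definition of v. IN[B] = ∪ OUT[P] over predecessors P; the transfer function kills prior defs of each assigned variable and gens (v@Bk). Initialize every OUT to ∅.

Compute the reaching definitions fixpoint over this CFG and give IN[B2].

Per-block solution:
  B0:  IN={a@B0, b@B2, c@B1, e@B0, e@B2, f@B2}  OUT={a@B0, b@B2, c@B1, e@B0, f@B2}
  B1:  IN={a@B0, b@B2, c@B1, e@B0, e@B2, f@B2}  OUT={a@B0, b@B2, c@B1, e@B0, e@B2, f@B2}
  B2:  IN={a@B0, b@B2, c@B1, e@B0, e@B2, f@B2}  OUT={a@B0, b@B2, c@B1, e@B2, f@B2}
  B3:  IN={a@B0, b@B2, c@B1, e@B2, f@B2}  OUT={a@B0, b@B2, c@B1, e@B2, f@B3}

Merge at B2: IN[B2] = OUT[B1] = {a@B0, b@B2, c@B1, e@B0, e@B2, f@B2}

Answer: {a@B0, b@B2, c@B1, e@B0, e@B2, f@B2}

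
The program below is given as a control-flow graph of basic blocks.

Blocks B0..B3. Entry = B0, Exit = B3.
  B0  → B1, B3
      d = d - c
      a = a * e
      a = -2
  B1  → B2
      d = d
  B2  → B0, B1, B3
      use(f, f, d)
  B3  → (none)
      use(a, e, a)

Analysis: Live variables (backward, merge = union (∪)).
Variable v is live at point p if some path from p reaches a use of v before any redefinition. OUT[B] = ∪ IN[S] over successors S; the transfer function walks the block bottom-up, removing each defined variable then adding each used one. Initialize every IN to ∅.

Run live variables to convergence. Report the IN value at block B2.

Converged values:
  B0:  IN={a, c, d, e, f}  OUT={a, c, d, e, f}
  B1:  IN={a, c, d, e, f}  OUT={a, c, d, e, f}
  B2:  IN={a, c, d, e, f}  OUT={a, c, d, e, f}
  B3:  IN={a, e}  OUT={}

Merge at B2: OUT[B2] = IN[B0] ⊔ IN[B1] ⊔ IN[B3] = {a, c, d, e, f}
Applying B2's transfer function to that OUT value gives IN[B2] (row B2 above).

Answer: {a, c, d, e, f}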